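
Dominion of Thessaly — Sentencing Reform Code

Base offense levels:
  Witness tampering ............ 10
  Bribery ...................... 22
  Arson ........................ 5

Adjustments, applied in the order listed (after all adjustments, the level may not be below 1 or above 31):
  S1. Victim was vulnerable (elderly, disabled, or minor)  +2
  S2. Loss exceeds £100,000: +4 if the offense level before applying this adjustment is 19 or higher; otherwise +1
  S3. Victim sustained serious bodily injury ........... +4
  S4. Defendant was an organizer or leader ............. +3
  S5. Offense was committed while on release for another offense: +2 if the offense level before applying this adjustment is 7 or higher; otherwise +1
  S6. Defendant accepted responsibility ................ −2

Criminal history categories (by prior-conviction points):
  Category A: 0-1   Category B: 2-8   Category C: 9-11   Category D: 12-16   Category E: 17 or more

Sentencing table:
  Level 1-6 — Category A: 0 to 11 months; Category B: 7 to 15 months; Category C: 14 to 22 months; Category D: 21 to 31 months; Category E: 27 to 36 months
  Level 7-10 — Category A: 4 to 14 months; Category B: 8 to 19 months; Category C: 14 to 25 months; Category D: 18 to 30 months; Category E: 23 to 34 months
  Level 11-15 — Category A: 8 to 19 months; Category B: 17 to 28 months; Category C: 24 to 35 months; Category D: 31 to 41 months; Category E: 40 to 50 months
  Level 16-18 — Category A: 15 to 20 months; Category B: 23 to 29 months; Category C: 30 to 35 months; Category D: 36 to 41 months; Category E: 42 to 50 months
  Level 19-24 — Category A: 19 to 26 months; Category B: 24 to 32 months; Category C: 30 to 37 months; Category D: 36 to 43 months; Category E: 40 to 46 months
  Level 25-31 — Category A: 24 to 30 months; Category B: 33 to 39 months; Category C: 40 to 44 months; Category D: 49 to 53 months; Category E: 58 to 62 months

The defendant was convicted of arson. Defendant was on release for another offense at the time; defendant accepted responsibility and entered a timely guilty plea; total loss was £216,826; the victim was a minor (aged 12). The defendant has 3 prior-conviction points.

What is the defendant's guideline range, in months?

8-19 months

Base offense level for arson: 5.
S1 applies: 5 + 2 = 7.
S2 applies (level before this adjustment is 7 < 19, so +1): 7 + 1 = 8.
S4 does not apply.
S5 applies (level before this adjustment is 8 ≥ 7, so +2): 8 + 2 = 10.
S6 applies: 10 − 2 = 8.
Final offense level: 8.
Criminal history: 3 prior points → Category B (2-8).
Level 8 falls in the 7-10 band.
Grid: Level 7-10 × Category B = 8-19 months.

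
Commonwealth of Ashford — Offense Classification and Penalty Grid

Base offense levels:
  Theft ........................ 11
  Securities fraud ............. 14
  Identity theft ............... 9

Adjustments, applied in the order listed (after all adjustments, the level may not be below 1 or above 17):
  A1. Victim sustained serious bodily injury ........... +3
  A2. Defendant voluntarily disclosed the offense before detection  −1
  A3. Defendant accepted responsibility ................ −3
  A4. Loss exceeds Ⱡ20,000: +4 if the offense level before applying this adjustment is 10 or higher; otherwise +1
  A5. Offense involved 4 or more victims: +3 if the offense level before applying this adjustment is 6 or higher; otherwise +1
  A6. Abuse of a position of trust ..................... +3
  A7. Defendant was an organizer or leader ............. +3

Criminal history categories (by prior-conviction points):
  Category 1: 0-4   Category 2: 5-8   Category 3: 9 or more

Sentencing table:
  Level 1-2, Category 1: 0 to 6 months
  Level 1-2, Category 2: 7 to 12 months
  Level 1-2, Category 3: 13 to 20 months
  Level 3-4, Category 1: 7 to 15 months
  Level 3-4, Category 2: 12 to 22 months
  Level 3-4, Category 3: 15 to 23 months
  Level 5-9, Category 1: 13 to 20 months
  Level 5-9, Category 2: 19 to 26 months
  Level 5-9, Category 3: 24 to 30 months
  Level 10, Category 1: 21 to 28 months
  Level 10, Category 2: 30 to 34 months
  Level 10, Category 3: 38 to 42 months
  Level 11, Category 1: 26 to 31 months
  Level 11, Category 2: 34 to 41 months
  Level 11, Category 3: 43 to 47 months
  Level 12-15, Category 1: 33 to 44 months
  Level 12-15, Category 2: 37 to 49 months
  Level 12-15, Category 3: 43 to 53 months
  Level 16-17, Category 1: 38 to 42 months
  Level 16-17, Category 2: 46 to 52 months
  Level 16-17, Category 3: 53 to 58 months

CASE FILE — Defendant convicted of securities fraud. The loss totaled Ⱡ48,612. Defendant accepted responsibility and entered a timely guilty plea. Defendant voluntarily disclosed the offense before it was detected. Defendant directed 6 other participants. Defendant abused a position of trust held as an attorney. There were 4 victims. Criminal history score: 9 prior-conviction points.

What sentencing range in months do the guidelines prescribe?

Base offense level for securities fraud: 14.
A2 applies: 14 − 1 = 13.
A3 applies: 13 − 3 = 10.
A4 applies (level before this adjustment is 10 ≥ 10, so +4): 10 + 4 = 14.
A5 applies (level before this adjustment is 14 ≥ 6, so +3): 14 + 3 = 17.
A6 applies: 17 + 3 = 20.
A7 applies: 20 + 3 = 23.
Level 23 exceeds the maximum of 17; capped at 17.
Final offense level: 17.
Criminal history: 9 prior points → Category 3 (9+).
Level 17 falls in the 16-17 band.
Grid: Level 16-17 × Category 3 = 53-58 months.

53-58 months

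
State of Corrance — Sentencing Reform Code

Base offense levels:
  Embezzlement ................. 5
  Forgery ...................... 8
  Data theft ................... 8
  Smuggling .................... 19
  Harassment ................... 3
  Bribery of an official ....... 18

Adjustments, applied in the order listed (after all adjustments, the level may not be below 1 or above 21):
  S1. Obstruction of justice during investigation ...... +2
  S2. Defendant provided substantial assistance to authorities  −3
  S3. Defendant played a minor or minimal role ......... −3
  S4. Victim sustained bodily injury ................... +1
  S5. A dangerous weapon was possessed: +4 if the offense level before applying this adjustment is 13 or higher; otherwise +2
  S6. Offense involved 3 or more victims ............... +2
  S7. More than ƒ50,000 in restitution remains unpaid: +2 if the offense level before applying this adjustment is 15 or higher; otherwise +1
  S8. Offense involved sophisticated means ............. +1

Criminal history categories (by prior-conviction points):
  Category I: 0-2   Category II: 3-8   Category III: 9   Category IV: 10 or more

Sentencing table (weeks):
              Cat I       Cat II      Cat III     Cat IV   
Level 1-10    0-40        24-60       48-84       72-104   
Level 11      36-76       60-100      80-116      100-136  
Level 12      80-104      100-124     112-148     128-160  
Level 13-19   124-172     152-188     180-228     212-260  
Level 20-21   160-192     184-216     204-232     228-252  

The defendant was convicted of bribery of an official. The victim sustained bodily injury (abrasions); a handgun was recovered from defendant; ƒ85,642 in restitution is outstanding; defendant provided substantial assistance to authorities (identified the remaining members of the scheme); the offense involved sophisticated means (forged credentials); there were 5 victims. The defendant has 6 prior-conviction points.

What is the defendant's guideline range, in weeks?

184-216 weeks

Base offense level for bribery of an official: 18.
S2 applies: 18 − 3 = 15.
S3 does not apply.
S4 applies: 15 + 1 = 16.
S5 applies (level before this adjustment is 16 ≥ 13, so +4): 16 + 4 = 20.
S6 applies: 20 + 2 = 22.
S7 applies (level before this adjustment is 22 ≥ 15, so +2): 22 + 2 = 24.
S8 applies: 24 + 1 = 25.
Level 25 exceeds the maximum of 21; capped at 21.
Final offense level: 21.
Criminal history: 6 prior points → Category II (3-8).
Level 21 falls in the 20-21 band.
Grid: Level 20-21 × Category II = 184-216 weeks.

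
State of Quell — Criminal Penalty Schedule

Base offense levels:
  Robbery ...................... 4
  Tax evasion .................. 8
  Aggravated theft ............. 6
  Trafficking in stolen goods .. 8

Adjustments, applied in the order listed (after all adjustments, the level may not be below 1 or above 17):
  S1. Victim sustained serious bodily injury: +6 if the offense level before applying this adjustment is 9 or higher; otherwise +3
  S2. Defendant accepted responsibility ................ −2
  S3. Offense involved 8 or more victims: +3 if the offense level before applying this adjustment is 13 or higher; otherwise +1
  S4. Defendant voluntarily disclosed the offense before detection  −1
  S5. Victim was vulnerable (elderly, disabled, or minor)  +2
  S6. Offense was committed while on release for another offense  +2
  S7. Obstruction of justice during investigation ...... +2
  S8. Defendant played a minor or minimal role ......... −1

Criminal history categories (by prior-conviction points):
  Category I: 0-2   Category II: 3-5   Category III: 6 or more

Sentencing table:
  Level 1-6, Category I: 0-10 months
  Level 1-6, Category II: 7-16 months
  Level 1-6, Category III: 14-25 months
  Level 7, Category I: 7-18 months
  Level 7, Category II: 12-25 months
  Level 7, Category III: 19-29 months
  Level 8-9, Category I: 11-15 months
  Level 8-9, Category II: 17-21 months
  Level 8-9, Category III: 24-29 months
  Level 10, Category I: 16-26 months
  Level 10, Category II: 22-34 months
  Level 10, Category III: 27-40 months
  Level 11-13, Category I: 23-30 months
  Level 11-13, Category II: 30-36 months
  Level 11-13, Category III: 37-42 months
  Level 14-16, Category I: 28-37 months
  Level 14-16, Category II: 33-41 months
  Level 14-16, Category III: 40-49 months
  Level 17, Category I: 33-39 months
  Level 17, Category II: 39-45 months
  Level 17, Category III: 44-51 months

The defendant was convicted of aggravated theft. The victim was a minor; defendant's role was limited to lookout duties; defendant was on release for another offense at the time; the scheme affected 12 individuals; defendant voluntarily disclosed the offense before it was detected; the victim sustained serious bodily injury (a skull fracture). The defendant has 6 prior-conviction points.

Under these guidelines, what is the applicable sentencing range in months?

37-42 months

Base offense level for aggravated theft: 6.
S1 applies (level before this adjustment is 6 < 9, so +3): 6 + 3 = 9.
S2 does not apply.
S3 applies (level before this adjustment is 9 < 13, so +1): 9 + 1 = 10.
S4 applies: 10 − 1 = 9.
S5 applies: 9 + 2 = 11.
S6 applies: 11 + 2 = 13.
S7 does not apply.
S8 applies: 13 − 1 = 12.
Final offense level: 12.
Criminal history: 6 prior points → Category III (6+).
Level 12 falls in the 11-13 band.
Grid: Level 11-13 × Category III = 37-42 months.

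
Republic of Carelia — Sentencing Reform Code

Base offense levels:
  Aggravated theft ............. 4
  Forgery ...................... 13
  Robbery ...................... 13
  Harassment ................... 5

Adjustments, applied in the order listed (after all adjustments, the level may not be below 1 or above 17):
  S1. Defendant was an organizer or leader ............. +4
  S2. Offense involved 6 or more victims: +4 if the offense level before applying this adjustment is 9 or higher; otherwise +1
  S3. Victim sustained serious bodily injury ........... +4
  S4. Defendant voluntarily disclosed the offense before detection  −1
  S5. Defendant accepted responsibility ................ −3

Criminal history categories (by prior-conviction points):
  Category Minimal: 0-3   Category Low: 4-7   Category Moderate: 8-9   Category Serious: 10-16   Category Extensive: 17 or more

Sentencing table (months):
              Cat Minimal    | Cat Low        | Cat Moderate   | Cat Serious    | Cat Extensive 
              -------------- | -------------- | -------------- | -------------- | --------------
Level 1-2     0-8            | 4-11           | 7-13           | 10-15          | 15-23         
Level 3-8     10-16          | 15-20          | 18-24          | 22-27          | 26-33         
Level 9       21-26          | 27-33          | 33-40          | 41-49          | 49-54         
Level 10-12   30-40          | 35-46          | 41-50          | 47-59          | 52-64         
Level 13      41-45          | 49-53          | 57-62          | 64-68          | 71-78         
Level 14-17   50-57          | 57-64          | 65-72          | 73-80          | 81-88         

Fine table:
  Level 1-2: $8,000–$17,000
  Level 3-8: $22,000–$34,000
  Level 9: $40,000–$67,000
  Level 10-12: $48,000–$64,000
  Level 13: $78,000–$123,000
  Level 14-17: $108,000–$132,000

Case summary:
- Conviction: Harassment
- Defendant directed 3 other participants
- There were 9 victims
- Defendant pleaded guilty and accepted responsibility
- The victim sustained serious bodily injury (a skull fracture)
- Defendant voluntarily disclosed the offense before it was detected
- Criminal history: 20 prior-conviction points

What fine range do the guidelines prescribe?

Base offense level for harassment: 5.
S1 applies: 5 + 4 = 9.
S2 applies (level before this adjustment is 9 ≥ 9, so +4): 9 + 4 = 13.
S3 applies: 13 + 4 = 17.
S4 applies: 17 − 1 = 16.
S5 applies: 16 − 3 = 13.
Final offense level: 13.
Level 13 falls in the 13 band.
Fine table: Level 13 → $78,000–$123,000.

$78,000–$123,000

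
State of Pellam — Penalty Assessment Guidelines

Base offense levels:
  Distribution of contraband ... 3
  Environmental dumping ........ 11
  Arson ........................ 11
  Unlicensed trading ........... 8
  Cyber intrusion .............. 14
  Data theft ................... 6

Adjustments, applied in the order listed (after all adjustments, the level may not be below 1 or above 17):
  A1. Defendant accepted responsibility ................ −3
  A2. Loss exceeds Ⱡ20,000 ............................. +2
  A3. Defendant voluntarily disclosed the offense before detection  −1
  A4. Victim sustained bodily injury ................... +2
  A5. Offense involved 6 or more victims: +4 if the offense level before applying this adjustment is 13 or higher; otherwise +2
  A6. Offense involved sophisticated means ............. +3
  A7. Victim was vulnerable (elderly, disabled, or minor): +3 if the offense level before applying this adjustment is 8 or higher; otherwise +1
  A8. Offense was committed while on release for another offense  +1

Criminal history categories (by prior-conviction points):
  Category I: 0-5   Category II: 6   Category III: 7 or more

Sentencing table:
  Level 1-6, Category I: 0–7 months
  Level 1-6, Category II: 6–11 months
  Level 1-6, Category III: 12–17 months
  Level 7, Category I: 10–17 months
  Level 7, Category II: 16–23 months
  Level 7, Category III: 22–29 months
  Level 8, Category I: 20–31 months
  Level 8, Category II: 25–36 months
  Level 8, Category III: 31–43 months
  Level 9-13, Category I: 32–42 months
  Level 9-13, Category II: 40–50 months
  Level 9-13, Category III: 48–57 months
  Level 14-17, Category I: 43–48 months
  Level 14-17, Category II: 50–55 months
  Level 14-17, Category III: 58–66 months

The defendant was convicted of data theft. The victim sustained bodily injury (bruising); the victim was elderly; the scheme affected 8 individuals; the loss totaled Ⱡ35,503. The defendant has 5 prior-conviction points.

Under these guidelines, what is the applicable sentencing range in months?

43-48 months

Base offense level for data theft: 6.
A1 does not apply.
A2 applies: 6 + 2 = 8.
A3 does not apply.
A4 applies: 8 + 2 = 10.
A5 applies (level before this adjustment is 10 < 13, so +2): 10 + 2 = 12.
A6 does not apply.
A7 applies (level before this adjustment is 12 ≥ 8, so +3): 12 + 3 = 15.
Final offense level: 15.
Criminal history: 5 prior points → Category I (0-5).
Level 15 falls in the 14-17 band.
Grid: Level 14-17 × Category I = 43-48 months.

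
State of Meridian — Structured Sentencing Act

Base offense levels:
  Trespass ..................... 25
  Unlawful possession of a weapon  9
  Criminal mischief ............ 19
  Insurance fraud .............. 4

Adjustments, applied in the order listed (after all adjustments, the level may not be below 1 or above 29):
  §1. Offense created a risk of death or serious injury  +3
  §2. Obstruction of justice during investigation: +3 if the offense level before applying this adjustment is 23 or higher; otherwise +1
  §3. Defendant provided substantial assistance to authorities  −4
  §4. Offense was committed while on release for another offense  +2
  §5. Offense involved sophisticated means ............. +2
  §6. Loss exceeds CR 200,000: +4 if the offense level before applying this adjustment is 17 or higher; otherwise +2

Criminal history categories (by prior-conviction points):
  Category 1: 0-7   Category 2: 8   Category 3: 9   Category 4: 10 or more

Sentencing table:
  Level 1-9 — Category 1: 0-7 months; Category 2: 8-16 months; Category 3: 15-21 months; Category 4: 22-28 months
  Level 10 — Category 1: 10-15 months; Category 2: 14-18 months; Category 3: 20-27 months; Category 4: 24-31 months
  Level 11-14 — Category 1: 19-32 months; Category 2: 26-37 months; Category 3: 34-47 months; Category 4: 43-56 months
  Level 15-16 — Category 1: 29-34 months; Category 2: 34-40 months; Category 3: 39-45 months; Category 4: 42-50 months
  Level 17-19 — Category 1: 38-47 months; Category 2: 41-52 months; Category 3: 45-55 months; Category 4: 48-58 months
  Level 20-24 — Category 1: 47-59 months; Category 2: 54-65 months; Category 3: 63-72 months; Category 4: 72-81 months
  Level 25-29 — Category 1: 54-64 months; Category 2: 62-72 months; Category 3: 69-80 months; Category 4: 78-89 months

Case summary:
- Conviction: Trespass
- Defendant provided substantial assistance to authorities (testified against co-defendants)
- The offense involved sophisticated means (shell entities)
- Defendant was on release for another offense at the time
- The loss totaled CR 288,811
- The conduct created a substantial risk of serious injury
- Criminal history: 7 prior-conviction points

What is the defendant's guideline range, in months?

54-64 months

Base offense level for trespass: 25.
§1 applies: 25 + 3 = 28.
§3 applies: 28 − 4 = 24.
§4 applies: 24 + 2 = 26.
§5 applies: 26 + 2 = 28.
§6 applies (level before this adjustment is 28 ≥ 17, so +4): 28 + 4 = 32.
Level 32 exceeds the maximum of 29; capped at 29.
Final offense level: 29.
Criminal history: 7 prior points → Category 1 (0-7).
Level 29 falls in the 25-29 band.
Grid: Level 25-29 × Category 1 = 54-64 months.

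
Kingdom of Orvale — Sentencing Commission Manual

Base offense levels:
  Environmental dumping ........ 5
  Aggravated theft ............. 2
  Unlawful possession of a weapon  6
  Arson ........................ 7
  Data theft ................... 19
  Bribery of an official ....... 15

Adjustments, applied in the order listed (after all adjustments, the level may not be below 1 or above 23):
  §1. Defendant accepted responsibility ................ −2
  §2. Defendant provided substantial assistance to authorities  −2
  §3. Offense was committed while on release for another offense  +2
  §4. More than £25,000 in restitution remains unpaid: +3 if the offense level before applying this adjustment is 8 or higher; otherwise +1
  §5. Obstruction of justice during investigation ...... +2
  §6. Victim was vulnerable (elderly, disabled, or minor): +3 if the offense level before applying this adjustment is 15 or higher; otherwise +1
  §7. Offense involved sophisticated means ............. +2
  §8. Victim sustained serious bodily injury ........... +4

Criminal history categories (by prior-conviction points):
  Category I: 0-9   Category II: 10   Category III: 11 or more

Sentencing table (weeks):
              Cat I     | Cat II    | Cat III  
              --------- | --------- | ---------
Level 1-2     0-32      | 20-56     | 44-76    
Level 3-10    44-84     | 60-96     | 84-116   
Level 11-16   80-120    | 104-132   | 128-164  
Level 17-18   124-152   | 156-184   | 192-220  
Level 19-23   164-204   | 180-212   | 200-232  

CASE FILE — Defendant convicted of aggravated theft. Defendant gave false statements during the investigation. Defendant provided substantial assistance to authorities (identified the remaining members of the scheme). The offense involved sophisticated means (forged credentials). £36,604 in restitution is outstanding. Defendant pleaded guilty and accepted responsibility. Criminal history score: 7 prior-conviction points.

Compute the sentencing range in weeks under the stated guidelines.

44-84 weeks

Base offense level for aggravated theft: 2.
§1 applies: 2 − 2 = 0.
§2 applies: 0 − 2 = -2.
§3 does not apply.
§4 applies (level before this adjustment is -2 < 8, so +1): -2 + 1 = -1.
§5 applies: -1 + 2 = 1.
§7 applies: 1 + 2 = 3.
Final offense level: 3.
Criminal history: 7 prior points → Category I (0-9).
Level 3 falls in the 3-10 band.
Grid: Level 3-10 × Category I = 44-84 weeks.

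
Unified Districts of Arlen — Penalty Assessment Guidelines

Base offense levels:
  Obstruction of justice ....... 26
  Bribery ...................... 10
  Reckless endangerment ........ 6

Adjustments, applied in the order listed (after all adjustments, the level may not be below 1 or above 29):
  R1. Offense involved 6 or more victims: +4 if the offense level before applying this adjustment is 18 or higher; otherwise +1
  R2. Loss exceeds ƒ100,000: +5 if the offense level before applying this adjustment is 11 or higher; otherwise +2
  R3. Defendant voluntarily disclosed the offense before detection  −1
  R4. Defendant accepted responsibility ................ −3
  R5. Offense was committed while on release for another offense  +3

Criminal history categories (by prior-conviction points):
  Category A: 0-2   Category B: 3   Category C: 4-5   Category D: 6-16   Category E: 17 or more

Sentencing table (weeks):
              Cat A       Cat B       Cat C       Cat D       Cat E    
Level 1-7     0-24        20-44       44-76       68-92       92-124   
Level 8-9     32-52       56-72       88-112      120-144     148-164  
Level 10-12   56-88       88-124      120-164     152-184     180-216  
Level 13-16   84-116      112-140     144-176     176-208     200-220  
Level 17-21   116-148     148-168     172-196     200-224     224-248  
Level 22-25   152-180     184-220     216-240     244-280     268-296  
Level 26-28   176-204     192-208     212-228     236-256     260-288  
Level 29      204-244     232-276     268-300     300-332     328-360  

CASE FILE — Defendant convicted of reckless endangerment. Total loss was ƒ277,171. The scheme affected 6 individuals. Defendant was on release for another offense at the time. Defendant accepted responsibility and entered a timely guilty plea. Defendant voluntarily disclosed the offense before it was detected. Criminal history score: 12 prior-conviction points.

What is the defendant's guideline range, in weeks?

Base offense level for reckless endangerment: 6.
R1 applies (level before this adjustment is 6 < 18, so +1): 6 + 1 = 7.
R2 applies (level before this adjustment is 7 < 11, so +2): 7 + 2 = 9.
R3 applies: 9 − 1 = 8.
R4 applies: 8 − 3 = 5.
R5 applies: 5 + 3 = 8.
Final offense level: 8.
Criminal history: 12 prior points → Category D (6-16).
Level 8 falls in the 8-9 band.
Grid: Level 8-9 × Category D = 120-144 weeks.

120-144 weeks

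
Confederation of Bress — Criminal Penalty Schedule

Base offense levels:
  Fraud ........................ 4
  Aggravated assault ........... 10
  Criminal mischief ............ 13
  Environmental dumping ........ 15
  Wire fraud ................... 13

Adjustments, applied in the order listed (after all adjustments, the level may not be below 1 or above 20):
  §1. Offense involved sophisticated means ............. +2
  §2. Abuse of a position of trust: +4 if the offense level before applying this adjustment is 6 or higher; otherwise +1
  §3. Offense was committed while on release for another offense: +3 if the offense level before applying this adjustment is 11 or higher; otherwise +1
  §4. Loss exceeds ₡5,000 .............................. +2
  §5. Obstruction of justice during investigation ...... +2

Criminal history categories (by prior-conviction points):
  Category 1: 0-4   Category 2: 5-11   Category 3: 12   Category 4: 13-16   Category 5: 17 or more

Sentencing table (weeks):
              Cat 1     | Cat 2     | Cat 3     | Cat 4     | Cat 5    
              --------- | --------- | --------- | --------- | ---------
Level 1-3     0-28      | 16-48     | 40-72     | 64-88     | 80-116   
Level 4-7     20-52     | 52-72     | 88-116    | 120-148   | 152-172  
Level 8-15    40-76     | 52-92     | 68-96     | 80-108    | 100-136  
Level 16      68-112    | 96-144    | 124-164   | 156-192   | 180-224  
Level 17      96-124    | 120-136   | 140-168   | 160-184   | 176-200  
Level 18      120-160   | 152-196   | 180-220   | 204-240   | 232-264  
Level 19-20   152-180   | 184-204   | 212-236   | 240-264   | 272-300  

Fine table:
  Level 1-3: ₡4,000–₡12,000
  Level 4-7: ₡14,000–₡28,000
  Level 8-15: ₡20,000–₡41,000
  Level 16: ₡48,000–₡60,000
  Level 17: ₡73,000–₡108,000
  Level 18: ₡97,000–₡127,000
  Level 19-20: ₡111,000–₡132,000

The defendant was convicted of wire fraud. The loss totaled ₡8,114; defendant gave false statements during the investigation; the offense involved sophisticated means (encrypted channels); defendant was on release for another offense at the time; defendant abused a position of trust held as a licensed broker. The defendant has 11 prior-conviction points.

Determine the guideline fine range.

Base offense level for wire fraud: 13.
§1 applies: 13 + 2 = 15.
§2 applies (level before this adjustment is 15 ≥ 6, so +4): 15 + 4 = 19.
§3 applies (level before this adjustment is 19 ≥ 11, so +3): 19 + 3 = 22.
§4 applies: 22 + 2 = 24.
§5 applies: 24 + 2 = 26.
Level 26 exceeds the maximum of 20; capped at 20.
Final offense level: 20.
Level 20 falls in the 19-20 band.
Fine table: Level 19-20 → ₡111,000–₡132,000.

₡111,000–₡132,000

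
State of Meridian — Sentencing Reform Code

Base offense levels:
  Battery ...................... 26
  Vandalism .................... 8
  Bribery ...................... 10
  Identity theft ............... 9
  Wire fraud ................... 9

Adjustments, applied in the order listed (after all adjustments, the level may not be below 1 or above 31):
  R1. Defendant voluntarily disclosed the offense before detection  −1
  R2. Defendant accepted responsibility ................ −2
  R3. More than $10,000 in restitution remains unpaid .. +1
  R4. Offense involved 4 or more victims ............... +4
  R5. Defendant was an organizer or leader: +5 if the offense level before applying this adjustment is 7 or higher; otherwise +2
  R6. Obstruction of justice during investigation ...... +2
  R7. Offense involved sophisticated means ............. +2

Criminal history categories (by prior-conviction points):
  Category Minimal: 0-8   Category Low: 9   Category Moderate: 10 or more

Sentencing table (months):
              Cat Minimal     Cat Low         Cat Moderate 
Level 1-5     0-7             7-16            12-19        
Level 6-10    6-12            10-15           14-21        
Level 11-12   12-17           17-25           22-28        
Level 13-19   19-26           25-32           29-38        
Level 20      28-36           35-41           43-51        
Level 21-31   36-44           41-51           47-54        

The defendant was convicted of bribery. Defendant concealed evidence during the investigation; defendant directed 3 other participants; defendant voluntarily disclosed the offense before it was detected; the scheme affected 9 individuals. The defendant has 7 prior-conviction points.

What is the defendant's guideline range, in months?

28-36 months

Base offense level for bribery: 10.
R1 applies: 10 − 1 = 9.
R4 applies: 9 + 4 = 13.
R5 applies (level before this adjustment is 13 ≥ 7, so +5): 13 + 5 = 18.
R6 applies: 18 + 2 = 20.
R7 does not apply.
Final offense level: 20.
Criminal history: 7 prior points → Category Minimal (0-8).
Level 20 falls in the 20 band.
Grid: Level 20 × Category Minimal = 28-36 months.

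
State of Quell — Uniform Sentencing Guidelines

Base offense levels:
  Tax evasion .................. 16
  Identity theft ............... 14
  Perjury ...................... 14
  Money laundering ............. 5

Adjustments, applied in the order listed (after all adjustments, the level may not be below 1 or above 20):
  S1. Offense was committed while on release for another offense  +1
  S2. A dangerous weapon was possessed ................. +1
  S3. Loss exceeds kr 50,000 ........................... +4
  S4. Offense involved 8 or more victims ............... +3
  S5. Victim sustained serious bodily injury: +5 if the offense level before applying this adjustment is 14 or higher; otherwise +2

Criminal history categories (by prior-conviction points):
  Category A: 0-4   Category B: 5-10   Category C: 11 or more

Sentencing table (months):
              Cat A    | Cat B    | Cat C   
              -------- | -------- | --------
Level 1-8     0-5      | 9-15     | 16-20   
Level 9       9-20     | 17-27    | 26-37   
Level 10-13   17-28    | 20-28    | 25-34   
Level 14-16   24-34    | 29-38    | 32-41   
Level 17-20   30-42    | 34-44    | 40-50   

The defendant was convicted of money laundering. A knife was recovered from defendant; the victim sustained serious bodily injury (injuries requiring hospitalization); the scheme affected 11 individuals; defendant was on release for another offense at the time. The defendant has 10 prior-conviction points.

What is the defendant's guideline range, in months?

Base offense level for money laundering: 5.
S1 applies: 5 + 1 = 6.
S2 applies: 6 + 1 = 7.
S4 applies: 7 + 3 = 10.
S5 applies (level before this adjustment is 10 < 14, so +2): 10 + 2 = 12.
Final offense level: 12.
Criminal history: 10 prior points → Category B (5-10).
Level 12 falls in the 10-13 band.
Grid: Level 10-13 × Category B = 20-28 months.

20-28 months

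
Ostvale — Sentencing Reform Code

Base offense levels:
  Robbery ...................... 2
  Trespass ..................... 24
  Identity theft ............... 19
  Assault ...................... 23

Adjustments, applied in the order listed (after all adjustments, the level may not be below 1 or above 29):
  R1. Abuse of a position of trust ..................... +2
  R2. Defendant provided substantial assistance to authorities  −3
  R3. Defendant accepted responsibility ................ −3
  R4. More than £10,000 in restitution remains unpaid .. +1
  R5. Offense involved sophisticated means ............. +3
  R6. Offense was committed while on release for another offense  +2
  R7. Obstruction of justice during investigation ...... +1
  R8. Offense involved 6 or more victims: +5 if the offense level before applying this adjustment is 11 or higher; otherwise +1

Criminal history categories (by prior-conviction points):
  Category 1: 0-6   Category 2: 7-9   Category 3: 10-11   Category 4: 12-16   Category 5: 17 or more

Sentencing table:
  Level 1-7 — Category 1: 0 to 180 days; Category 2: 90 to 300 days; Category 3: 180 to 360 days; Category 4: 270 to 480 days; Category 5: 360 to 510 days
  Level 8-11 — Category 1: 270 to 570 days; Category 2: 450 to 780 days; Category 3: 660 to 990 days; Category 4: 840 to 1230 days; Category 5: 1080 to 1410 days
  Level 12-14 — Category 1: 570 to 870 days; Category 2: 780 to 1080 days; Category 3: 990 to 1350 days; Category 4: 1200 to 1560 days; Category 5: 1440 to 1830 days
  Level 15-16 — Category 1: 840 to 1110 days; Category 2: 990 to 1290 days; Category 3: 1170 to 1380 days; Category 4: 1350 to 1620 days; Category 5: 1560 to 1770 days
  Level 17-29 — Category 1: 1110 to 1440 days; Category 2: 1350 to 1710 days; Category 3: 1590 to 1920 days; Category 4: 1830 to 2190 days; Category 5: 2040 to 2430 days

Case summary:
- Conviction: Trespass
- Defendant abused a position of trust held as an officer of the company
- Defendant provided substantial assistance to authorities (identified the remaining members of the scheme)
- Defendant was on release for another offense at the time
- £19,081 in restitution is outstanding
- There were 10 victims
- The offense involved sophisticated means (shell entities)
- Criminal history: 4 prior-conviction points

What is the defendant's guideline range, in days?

Base offense level for trespass: 24.
R1 applies: 24 + 2 = 26.
R2 applies: 26 − 3 = 23.
R3 does not apply.
R4 applies: 23 + 1 = 24.
R5 applies: 24 + 3 = 27.
R6 applies: 27 + 2 = 29.
R7 does not apply.
R8 applies (level before this adjustment is 29 ≥ 11, so +5): 29 + 5 = 34.
Level 34 exceeds the maximum of 29; capped at 29.
Final offense level: 29.
Criminal history: 4 prior points → Category 1 (0-6).
Level 29 falls in the 17-29 band.
Grid: Level 17-29 × Category 1 = 1110-1440 days.

1110-1440 days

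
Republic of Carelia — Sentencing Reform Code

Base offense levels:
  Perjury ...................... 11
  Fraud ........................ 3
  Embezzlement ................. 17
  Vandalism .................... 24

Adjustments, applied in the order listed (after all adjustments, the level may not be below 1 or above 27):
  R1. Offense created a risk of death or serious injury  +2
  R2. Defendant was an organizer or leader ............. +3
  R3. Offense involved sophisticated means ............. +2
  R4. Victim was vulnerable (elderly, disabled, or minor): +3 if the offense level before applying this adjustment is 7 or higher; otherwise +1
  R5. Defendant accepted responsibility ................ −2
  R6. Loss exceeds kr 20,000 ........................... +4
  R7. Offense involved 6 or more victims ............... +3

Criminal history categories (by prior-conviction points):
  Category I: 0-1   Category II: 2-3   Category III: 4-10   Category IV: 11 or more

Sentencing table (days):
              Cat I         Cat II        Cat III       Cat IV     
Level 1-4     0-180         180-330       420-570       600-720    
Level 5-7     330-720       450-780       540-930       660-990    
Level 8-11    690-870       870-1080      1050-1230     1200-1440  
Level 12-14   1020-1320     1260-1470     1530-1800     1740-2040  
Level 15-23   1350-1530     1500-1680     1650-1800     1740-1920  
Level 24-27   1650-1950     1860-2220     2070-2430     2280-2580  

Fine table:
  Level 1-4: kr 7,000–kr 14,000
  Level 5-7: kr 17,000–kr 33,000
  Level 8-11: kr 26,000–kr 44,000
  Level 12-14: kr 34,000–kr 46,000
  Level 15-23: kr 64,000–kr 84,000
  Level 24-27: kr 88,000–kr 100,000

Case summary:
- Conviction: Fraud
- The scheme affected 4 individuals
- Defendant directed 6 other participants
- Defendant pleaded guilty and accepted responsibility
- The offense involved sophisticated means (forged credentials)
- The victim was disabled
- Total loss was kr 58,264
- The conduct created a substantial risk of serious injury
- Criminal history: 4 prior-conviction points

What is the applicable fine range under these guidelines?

kr 64,000–kr 84,000

Base offense level for fraud: 3.
R1 applies: 3 + 2 = 5.
R2 applies: 5 + 3 = 8.
R3 applies: 8 + 2 = 10.
R4 applies (level before this adjustment is 10 ≥ 7, so +3): 10 + 3 = 13.
R5 applies: 13 − 2 = 11.
R6 applies: 11 + 4 = 15.
Final offense level: 15.
Level 15 falls in the 15-23 band.
Fine table: Level 15-23 → kr 64,000–kr 84,000.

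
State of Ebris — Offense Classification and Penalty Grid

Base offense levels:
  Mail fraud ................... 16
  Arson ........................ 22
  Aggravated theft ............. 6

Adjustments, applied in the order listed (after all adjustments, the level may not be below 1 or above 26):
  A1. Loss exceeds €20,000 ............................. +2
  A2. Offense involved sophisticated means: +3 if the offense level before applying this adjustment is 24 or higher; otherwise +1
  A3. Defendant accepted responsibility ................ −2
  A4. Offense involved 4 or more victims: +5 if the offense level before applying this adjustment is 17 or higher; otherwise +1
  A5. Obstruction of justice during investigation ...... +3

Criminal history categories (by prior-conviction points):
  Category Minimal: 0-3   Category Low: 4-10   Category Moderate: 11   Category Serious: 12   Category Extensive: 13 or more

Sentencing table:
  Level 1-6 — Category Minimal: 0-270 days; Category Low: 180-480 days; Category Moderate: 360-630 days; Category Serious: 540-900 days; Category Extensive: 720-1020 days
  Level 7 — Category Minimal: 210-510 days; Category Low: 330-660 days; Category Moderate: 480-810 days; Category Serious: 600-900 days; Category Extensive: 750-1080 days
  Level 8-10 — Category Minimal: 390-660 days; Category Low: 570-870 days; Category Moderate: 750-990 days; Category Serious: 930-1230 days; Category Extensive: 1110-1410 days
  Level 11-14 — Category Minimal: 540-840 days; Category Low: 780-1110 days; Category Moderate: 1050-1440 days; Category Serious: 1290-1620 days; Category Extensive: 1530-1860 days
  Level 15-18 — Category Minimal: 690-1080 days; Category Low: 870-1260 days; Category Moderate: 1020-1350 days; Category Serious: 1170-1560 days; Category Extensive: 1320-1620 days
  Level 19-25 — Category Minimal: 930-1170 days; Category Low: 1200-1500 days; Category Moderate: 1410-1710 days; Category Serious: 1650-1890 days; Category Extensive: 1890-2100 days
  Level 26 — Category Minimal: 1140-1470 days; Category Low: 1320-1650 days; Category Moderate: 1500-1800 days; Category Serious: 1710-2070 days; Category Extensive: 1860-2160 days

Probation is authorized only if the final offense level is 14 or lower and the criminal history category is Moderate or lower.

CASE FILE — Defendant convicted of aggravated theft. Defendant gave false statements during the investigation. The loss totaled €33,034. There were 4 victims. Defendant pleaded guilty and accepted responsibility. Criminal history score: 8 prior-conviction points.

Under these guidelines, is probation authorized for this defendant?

Yes

Base offense level for aggravated theft: 6.
A1 applies: 6 + 2 = 8.
A2 does not apply.
A3 applies: 8 − 2 = 6.
A4 applies (level before this adjustment is 6 < 17, so +1): 6 + 1 = 7.
A5 applies: 7 + 3 = 10.
Final offense level: 10.
Criminal history: 8 prior points → Category Low (4-10).
Level 10 falls in the 8-10 band.
Grid: Level 8-10 × Category Low = 570-870 days.
Probation check: level 10 ≤ 14 and category Low ≤ Moderate → eligible.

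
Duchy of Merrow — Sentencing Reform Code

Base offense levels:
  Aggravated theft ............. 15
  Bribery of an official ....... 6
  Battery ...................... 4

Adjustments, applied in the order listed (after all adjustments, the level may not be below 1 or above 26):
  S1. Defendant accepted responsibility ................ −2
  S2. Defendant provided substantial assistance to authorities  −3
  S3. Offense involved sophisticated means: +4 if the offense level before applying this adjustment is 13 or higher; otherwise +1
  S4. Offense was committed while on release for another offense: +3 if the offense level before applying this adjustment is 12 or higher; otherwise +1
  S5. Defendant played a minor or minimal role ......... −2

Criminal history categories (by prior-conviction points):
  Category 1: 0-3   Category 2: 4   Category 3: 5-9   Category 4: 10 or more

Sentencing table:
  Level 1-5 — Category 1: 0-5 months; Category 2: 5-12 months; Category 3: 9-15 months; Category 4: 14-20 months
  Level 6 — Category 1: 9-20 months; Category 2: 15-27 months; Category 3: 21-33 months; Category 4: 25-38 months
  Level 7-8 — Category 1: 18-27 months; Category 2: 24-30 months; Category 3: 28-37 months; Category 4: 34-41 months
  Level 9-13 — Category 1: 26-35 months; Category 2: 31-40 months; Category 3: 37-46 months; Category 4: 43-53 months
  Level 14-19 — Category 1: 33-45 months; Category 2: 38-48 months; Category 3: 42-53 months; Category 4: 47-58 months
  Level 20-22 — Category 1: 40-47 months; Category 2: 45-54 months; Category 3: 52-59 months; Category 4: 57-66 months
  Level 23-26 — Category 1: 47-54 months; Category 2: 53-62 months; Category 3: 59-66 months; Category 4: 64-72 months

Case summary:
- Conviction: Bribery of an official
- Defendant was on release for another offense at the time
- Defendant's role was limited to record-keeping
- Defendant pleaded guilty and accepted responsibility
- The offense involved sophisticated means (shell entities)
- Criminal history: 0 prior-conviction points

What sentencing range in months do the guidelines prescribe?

0-5 months

Base offense level for bribery of an official: 6.
S1 applies: 6 − 2 = 4.
S3 applies (level before this adjustment is 4 < 13, so +1): 4 + 1 = 5.
S4 applies (level before this adjustment is 5 < 12, so +1): 5 + 1 = 6.
S5 applies: 6 − 2 = 4.
Final offense level: 4.
Criminal history: 0 prior points → Category 1 (0-3).
Level 4 falls in the 1-5 band.
Grid: Level 1-5 × Category 1 = 0-5 months.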